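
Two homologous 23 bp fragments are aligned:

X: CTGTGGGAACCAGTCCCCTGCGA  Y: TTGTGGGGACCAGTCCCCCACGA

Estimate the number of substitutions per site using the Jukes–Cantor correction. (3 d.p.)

0.198

The sequences differ at 4 of 23 sites (1, 8, 19, 20), so p = 4/23 ≈ 0.173913.
d = −(3/4) ln(1 − 4p/3) = −0.75 ln(1 − 0.231884) = −0.75 ln(0.768116)
  = −0.75 × (-0.263815) = 0.197861 substitutions/site.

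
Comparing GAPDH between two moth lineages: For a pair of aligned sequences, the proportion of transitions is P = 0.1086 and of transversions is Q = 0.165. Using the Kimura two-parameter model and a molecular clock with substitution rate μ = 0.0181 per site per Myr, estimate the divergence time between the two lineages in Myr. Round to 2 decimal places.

9.42

Under the Kimura two-parameter model, d = −½ ln(1 − 2P − Q) − ¼ ln(1 − 2Q).
1 − 2P − Q = 0.6178, giving −½ ln(0.6178) = 0.240795.
1 − 2Q = 0.67, giving −¼ ln(0.67) = 0.100119.
d = 0.240795 + 0.100119 = 0.340914.
Under a molecular clock d = 2μt, so t = d/(2μ) = 0.340914 / (2 × 0.0181) = 9.42 Myr.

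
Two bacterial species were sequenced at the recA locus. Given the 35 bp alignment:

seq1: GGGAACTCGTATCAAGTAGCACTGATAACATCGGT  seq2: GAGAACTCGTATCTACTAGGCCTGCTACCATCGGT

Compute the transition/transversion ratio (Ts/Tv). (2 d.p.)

Transitions are A↔G and C↔T; transversions are all other mismatches.
Transitions: 1. Transversions: 6.
R = 1/6 = 0.166666… ≈ 0.17 (to 2 d.p.).

0.17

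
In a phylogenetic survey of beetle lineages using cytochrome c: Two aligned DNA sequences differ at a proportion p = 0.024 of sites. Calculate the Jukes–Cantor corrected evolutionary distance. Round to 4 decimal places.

d = −(3/4) ln(1 − 4p/3) = −0.75 ln(1 − 0.032) = −0.75 ln(0.968)
  = −0.75 × (-0.032523) = 0.024392 substitutions/site.

0.0244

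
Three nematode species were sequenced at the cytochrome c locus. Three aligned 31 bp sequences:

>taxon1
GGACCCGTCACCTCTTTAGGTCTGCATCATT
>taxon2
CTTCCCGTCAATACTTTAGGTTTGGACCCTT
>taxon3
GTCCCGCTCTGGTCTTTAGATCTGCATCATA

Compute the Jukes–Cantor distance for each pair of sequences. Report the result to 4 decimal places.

d(taxon1,taxon2) = 0.4217, d(taxon1,taxon3) = 0.3672, d(taxon2,taxon3) = 0.6913

taxon1–taxon2: 10/31 sites differ → p ≈ 0.322581, d = −0.75 ln(1 − 0.430108) = 0.421731 ≈ 0.4217.
taxon1–taxon3: 9/31 sites differ → p ≈ 0.290323, d = −0.75 ln(1 − 0.387097) = 0.367161 ≈ 0.3672.
taxon2–taxon3: 14/31 sites differ → p ≈ 0.451613, d = −0.75 ln(1 − 0.602151) = 0.691262 ≈ 0.6913.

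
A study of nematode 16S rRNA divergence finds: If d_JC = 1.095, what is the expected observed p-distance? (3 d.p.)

0.576

p = (3/4)(1 − e^(−4d/3)) = 0.75 × (1 − e^(-1.46)) = 0.75 × (1 − 0.232236) = 0.575823.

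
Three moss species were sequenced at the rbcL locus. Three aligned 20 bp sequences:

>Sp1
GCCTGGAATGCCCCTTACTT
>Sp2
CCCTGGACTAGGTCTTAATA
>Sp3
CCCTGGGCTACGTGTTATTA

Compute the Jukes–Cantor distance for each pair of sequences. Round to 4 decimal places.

Sp1–Sp2: 8/20 sites differ → p = 0.4, d = −0.75 ln(1 − 0.533333) = 0.571605 ≈ 0.5716.
Sp1–Sp3: 9/20 sites differ → p = 0.45, d = −0.75 ln(1 − 0.6) = 0.687218 ≈ 0.6872.
Sp2–Sp3: 4/20 sites differ → p = 0.2, d = −0.75 ln(1 − 0.266667) = 0.232617 ≈ 0.2326.

d(Sp1,Sp2) = 0.5716, d(Sp1,Sp3) = 0.6872, d(Sp2,Sp3) = 0.2326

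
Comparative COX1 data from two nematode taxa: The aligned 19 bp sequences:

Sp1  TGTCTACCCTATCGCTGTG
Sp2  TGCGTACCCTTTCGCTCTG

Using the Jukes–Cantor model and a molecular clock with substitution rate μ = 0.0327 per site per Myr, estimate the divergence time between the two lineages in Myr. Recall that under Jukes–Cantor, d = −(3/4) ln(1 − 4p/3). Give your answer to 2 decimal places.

The sequences differ at 4 of 19 sites (3, 4, 11, 17), so p = 4/19 ≈ 0.210526.
d = −(3/4) ln(1 − 4p/3) = −0.75 ln(1 − 0.280701) = −0.75 ln(0.719299)
  = −0.75 × (-0.329478) = 0.247109 substitutions/site.
Under a molecular clock d = 2μt, so t = d/(2μ) = 0.247109 / (2 × 0.0327) = 3.78 Myr.

3.78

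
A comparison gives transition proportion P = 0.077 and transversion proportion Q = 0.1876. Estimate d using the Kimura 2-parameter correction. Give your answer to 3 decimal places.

Under the Kimura two-parameter model, d = −½ ln(1 − 2P − Q) − ¼ ln(1 − 2Q).
1 − 2P − Q = 0.6584, giving −½ ln(0.6584) = 0.208971.
1 − 2Q = 0.6248, giving −¼ ln(0.6248) = 0.117581.
d = 0.208971 + 0.117581 = 0.326552.

0.327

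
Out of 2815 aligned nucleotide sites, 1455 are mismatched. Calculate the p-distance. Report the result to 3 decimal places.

p = 1455/2815 = 0.516873… ≈ 0.517 (to 3 d.p.).

0.517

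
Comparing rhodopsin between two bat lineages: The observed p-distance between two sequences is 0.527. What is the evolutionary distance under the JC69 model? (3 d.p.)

0.910

d = −(3/4) ln(1 − 4p/3) = −0.75 ln(1 − 0.702667) = −0.75 ln(0.297333)
  = −0.75 × (-1.212903) = 0.909677 substitutions/site.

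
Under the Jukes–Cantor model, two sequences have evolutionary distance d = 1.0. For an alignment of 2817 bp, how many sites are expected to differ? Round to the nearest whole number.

1556

Invert JC69: p = (3/4)(1 − e^(−4d/3)) = 0.75 × (1 − e^(-1.333333)) = 0.75 × (1 − 0.263597) = 0.552302.
Expected differing sites = pL ≈ 0.552302 × 2817 = 1555.834734 ≈ 1556.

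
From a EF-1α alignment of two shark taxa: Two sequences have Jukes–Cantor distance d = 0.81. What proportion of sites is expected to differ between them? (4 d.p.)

0.4953

p = (3/4)(1 − e^(−4d/3)) = 0.75 × (1 − e^(-1.08)) = 0.75 × (1 − 0.339596) = 0.495303.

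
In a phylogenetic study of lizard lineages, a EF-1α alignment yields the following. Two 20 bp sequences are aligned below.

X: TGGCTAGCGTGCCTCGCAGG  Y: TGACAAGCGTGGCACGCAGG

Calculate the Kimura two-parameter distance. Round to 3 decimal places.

Of 20 sites, 1 differences are transitions and 3 are transversions, so P = 1/20 = 0.05 and Q = 3/20 = 0.15.
Under the Kimura two-parameter model, d = −½ ln(1 − 2P − Q) − ¼ ln(1 − 2Q).
1 − 2P − Q = 0.75, giving −½ ln(0.75) = 0.143841.
1 − 2Q = 0.7, giving −¼ ln(0.7) = 0.089169.
d = 0.143841 + 0.089169 = 0.233010.

0.233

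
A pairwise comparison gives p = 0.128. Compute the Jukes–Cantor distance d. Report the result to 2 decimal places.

0.14

d = −(3/4) ln(1 − 4p/3) = −0.75 ln(1 − 0.170667) = −0.75 ln(0.829333)
  = −0.75 × (-0.187134) = 0.140351 substitutions/site.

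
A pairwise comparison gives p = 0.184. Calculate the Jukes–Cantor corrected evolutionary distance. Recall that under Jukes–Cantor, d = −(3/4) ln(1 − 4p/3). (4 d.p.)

d = −(3/4) ln(1 − 4p/3) = −0.75 ln(1 − 0.245333) = −0.75 ln(0.754667)
  = −0.75 × (-0.281479) = 0.211109 substitutions/site.

0.2111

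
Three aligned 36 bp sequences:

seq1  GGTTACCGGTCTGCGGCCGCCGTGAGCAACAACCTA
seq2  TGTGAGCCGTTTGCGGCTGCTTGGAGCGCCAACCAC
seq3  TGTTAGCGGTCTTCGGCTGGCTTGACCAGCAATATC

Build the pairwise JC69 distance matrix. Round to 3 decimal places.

d(seq1,seq2) = 0.493, d(seq1,seq3) = 0.392, d(seq2,seq3) = 0.493

seq1–seq2: 13/36 sites differ → p ≈ 0.361111, d = −0.75 ln(1 − 0.481481) = 0.492584 ≈ 0.493.
seq1–seq3: 11/36 sites differ → p ≈ 0.305556, d = −0.75 ln(1 − 0.407408) = 0.392437 ≈ 0.392.
seq2–seq3: 13/36 sites differ → p ≈ 0.361111, d = −0.75 ln(1 − 0.481481) = 0.492584 ≈ 0.493.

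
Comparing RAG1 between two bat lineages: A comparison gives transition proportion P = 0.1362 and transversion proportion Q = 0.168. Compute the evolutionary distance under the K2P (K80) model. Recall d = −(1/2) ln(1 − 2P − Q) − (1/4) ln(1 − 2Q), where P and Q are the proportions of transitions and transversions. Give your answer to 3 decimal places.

Under the Kimura two-parameter model, d = −½ ln(1 − 2P − Q) − ¼ ln(1 − 2Q).
1 − 2P − Q = 0.5596, giving −½ ln(0.5596) = 0.290267.
1 − 2Q = 0.664, giving −¼ ln(0.664) = 0.102368.
d = 0.290267 + 0.102368 = 0.392635.

0.393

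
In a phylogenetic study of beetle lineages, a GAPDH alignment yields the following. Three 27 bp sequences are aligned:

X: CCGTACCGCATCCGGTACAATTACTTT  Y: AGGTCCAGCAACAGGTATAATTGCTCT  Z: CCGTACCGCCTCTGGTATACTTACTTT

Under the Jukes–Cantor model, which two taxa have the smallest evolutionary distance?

X and Z

X–Y: 9/27 differ, p = 0.333, d = 0.441.
X–Z: 4/27 differ, p = 0.148, d = 0.165.
Y–Z: 10/27 differ, p = 0.370, d = 0.511.
The smallest distance is between X and Z.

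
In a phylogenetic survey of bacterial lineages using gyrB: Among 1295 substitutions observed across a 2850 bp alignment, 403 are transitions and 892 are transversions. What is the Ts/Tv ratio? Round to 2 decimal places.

R = 403/892 = 0.451793… ≈ 0.45 (to 2 d.p.).

0.45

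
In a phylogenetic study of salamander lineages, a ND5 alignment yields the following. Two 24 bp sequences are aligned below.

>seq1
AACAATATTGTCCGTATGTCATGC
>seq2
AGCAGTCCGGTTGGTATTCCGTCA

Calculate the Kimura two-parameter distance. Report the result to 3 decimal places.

0.866

Of 24 sites, 6 differences are transitions and 6 are transversions, so P = 6/24 = 0.25 and Q = 6/24 = 0.25.
Under the Kimura two-parameter model, d = −½ ln(1 − 2P − Q) − ¼ ln(1 − 2Q).
1 − 2P − Q = 0.25, giving −½ ln(0.25) = 0.693147.
1 − 2Q = 0.5, giving −¼ ln(0.5) = 0.173287.
d = 0.693147 + 0.173287 = 0.866434.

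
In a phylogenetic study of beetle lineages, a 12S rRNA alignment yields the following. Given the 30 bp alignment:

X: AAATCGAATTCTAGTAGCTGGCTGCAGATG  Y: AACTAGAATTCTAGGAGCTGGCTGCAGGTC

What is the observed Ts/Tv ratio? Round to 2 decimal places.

0.25

Transitions are A↔G and C↔T; transversions are all other mismatches.
Transitions: 1. Transversions: 4.
R = 1/4 = 0.25.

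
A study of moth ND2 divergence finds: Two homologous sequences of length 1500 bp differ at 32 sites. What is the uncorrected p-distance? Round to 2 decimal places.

p = 32/1500 = 0.021333… ≈ 0.02 (to 2 d.p.).

0.02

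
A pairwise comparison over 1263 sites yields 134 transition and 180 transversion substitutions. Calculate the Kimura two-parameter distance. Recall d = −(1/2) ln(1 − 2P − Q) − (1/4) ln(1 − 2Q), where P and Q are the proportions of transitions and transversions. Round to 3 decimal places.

0.303

P = 134/1263 ≈ 0.106097 and Q = 180/1263 ≈ 0.142518.
Under the Kimura two-parameter model, d = −½ ln(1 − 2P − Q) − ¼ ln(1 − 2Q).
1 − 2P − Q = 0.645288, giving −½ ln(0.645288) = 0.219029.
1 − 2Q = 0.714964, giving −¼ ln(0.714964) = 0.083881.
d = 0.219029 + 0.083881 = 0.302910.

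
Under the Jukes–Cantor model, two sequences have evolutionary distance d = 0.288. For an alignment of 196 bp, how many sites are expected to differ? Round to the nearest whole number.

47

Invert JC69: p = (3/4)(1 − e^(−4d/3)) = 0.75 × (1 − e^(-0.384)) = 0.75 × (1 − 0.681131) = 0.239152.
Expected differing sites = pL ≈ 0.239152 × 196 = 46.873792 ≈ 47.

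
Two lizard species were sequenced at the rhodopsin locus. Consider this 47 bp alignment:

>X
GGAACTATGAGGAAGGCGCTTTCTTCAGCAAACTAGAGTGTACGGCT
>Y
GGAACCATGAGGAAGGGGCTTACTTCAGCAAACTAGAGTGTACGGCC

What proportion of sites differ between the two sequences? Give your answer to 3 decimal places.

0.085

The sequences differ at 4 of 47 positions (sites 6, 17, 22, 47).
p = 4/47 = 0.085106… ≈ 0.085 (to 3 d.p.).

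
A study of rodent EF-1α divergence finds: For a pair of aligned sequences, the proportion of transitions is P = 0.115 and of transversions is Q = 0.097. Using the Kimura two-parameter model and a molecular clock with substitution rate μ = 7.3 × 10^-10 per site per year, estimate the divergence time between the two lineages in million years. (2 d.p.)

172.55

Under the Kimura two-parameter model, d = −½ ln(1 − 2P − Q) − ¼ ln(1 − 2Q).
1 − 2P − Q = 0.673, giving −½ ln(0.673) = 0.198005.
1 − 2Q = 0.806, giving −¼ ln(0.806) = 0.053918.
d = 0.198005 + 0.053918 = 0.251923.
Under a molecular clock d = 2μt, so t = d/(2μ) = 0.251923 / (2 × 7.3 × 10^-10) = 172.55 million years.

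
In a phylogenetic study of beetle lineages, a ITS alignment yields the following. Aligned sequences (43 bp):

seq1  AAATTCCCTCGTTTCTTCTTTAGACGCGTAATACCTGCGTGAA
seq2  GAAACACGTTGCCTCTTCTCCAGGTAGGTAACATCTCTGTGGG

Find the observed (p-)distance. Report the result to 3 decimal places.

The sequences differ at 20 of 43 positions.
p = 20/43 = 0.465116… ≈ 0.465 (to 3 d.p.).

0.465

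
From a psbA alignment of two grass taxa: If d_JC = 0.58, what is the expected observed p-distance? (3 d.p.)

p = (3/4)(1 − e^(−4d/3)) = 0.75 × (1 − e^(-0.773333)) = 0.75 × (1 − 0.461472) = 0.403896.

0.404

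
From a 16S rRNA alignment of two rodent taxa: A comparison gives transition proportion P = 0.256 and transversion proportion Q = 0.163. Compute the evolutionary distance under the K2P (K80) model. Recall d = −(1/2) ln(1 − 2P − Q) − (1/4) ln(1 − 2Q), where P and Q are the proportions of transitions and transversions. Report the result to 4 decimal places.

0.6606

Under the Kimura two-parameter model, d = −½ ln(1 − 2P − Q) − ¼ ln(1 − 2Q).
1 − 2P − Q = 0.325, giving −½ ln(0.325) = 0.561965.
1 − 2Q = 0.674, giving −¼ ln(0.674) = 0.098631.
d = 0.561965 + 0.098631 = 0.660596.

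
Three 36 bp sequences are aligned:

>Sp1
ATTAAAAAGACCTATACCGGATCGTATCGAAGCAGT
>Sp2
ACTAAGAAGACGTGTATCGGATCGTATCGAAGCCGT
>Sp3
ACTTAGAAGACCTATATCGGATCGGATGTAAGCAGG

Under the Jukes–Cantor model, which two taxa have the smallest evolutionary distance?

Sp1 and Sp2

Sp1–Sp2: 6/36 differ, p = 0.167, d = 0.188.
Sp1–Sp3: 8/36 differ, p = 0.222, d = 0.264.
Sp2–Sp3: 8/36 differ, p = 0.222, d = 0.264.
The smallest distance is between Sp1 and Sp2.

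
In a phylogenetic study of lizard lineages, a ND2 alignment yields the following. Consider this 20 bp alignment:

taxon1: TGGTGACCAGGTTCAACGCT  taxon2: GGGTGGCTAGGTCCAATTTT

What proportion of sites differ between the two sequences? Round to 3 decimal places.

The sequences differ at 7 of 20 positions (sites 1, 6, 8, 13, 17, 18, 19).
p = 7/20 = 0.350.

0.350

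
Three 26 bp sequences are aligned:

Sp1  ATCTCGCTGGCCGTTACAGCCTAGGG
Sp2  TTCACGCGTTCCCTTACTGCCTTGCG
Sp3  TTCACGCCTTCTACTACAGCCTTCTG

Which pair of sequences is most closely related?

Sp1–Sp2: 9/26 differ, p = 0.346, d = 0.464.
Sp1–Sp3: 11/26 differ, p = 0.423, d = 0.623.
Sp2–Sp3: 7/26 differ, p = 0.269, d = 0.334.
The smallest distance is between Sp2 and Sp3.

Sp2 and Sp3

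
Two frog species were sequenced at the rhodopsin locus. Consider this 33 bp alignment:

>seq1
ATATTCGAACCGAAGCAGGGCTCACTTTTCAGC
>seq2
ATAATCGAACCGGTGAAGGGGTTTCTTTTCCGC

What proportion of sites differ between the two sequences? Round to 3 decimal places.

The sequences differ at 8 of 33 positions (sites 4, 13, 14, 16, 21, 23, 24, 31).
p = 8/33 = 0.242424… ≈ 0.242 (to 3 d.p.).

0.242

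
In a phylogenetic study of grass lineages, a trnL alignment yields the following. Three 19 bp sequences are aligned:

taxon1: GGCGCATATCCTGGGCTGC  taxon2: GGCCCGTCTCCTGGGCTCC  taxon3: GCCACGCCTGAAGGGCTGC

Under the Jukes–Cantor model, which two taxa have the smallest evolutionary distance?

taxon1–taxon2: 4/19 differ, p = 0.211, d = 0.247.
taxon1–taxon3: 8/19 differ, p = 0.421, d = 0.618.
taxon2–taxon3: 7/19 differ, p = 0.368, d = 0.507.
The smallest distance is between taxon1 and taxon2.

taxon1 and taxon2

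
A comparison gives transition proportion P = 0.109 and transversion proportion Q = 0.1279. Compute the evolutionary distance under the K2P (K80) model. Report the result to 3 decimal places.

Under the Kimura two-parameter model, d = −½ ln(1 − 2P − Q) − ¼ ln(1 − 2Q).
1 − 2P − Q = 0.6541, giving −½ ln(0.6541) = 0.212248.
1 − 2Q = 0.7442, giving −¼ ln(0.7442) = 0.073861.
d = 0.212248 + 0.073861 = 0.286109.

0.286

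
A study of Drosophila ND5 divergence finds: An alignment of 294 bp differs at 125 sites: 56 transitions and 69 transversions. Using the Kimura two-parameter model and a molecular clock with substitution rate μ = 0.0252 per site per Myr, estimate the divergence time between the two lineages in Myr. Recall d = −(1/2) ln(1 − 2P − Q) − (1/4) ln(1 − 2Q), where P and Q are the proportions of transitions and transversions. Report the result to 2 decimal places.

P = 56/294 ≈ 0.190476 and Q = 69/294 ≈ 0.234694.
Under the Kimura two-parameter model, d = −½ ln(1 − 2P − Q) − ¼ ln(1 − 2Q).
1 − 2P − Q = 0.384354, giving −½ ln(0.384354) = 0.478096.
1 − 2Q = 0.530612, giving −¼ ln(0.530612) = 0.158431.
d = 0.478096 + 0.158431 = 0.636527.
Under a molecular clock d = 2μt, so t = d/(2μ) = 0.636527 / (2 × 0.0252) = 12.63 Myr.

12.63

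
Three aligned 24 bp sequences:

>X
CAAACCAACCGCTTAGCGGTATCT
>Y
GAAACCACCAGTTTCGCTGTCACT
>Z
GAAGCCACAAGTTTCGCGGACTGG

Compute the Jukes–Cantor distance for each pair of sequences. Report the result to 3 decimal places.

X–Y: 8/24 sites differ → p ≈ 0.333333, d = −0.75 ln(1 − 0.444444) = 0.440839 ≈ 0.441.
X–Z: 11/24 sites differ → p ≈ 0.458333, d = −0.75 ln(1 − 0.611111) = 0.708346 ≈ 0.708.
Y–Z: 7/24 sites differ → p ≈ 0.291667, d = −0.75 ln(1 − 0.388889) = 0.369358 ≈ 0.369.

d(X,Y) = 0.441, d(X,Z) = 0.708, d(Y,Z) = 0.369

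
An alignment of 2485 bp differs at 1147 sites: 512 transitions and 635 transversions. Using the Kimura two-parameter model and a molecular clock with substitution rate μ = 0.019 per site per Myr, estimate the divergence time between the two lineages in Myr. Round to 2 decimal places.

19.20

P = 512/2485 ≈ 0.206036 and Q = 635/2485 ≈ 0.255533.
Under the Kimura two-parameter model, d = −½ ln(1 − 2P − Q) − ¼ ln(1 − 2Q).
1 − 2P − Q = 0.332395, giving −½ ln(0.332395) = 0.550716.
1 − 2Q = 0.488934, giving −¼ ln(0.488934) = 0.178882.
d = 0.550716 + 0.178882 = 0.729598.
Under a molecular clock d = 2μt, so t = d/(2μ) = 0.729598 / (2 × 0.019) = 19.20 Myr.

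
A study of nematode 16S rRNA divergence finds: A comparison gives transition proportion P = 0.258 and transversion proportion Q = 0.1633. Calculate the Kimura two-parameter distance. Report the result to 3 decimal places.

Under the Kimura two-parameter model, d = −½ ln(1 − 2P − Q) − ¼ ln(1 − 2Q).
1 − 2P − Q = 0.3207, giving −½ ln(0.3207) = 0.568625.
1 − 2Q = 0.6734, giving −¼ ln(0.6734) = 0.098854.
d = 0.568625 + 0.098854 = 0.667479.

0.667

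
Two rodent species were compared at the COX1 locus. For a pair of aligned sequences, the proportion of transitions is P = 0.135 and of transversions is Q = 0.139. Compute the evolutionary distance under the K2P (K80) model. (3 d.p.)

Under the Kimura two-parameter model, d = −½ ln(1 − 2P − Q) − ¼ ln(1 − 2Q).
1 − 2P − Q = 0.591, giving −½ ln(0.591) = 0.262970.
1 − 2Q = 0.722, giving −¼ ln(0.722) = 0.081433.
d = 0.262970 + 0.081433 = 0.344403.

0.344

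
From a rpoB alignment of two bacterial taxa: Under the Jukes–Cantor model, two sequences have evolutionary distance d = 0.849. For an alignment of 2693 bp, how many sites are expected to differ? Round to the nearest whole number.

1369

Invert JC69: p = (3/4)(1 − e^(−4d/3)) = 0.75 × (1 − e^(-1.132)) = 0.75 × (1 − 0.322388) = 0.508209.
Expected differing sites = pL ≈ 0.508209 × 2693 = 1368.606837 ≈ 1369.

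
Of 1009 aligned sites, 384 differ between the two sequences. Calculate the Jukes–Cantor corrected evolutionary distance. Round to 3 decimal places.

0.531

p = 384/1009 ≈ 0.380575.
d = −(3/4) ln(1 − 4p/3) = −0.75 ln(1 − 0.507433) = −0.75 ln(0.492567)
  = −0.75 × (-0.708125) = 0.531094 substitutions/site.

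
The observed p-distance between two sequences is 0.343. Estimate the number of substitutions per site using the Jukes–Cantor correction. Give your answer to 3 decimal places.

d = −(3/4) ln(1 − 4p/3) = −0.75 ln(1 − 0.457333) = −0.75 ln(0.542667)
  = −0.75 × (-0.611259) = 0.458444 substitutions/site.

0.458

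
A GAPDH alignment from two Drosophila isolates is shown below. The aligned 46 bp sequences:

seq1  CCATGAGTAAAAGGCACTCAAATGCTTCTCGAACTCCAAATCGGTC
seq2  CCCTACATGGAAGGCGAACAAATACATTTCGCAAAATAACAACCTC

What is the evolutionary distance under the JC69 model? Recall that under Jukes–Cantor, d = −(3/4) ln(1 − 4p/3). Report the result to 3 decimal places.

0.761

The sequences differ at 22 of 46 sites, so p = 22/46 ≈ 0.478261.
d = −(3/4) ln(1 − 4p/3) = −0.75 ln(1 − 0.637681) = −0.75 ln(0.362319)
  = −0.75 × (-1.015230) = 0.761423 substitutions/site.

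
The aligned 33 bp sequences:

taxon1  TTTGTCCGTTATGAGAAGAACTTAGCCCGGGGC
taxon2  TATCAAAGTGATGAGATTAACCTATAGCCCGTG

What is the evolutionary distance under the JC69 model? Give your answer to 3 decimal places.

The sequences differ at 16 of 33 sites, so p = 16/33 ≈ 0.484848.
d = −(3/4) ln(1 − 4p/3) = −0.75 ln(1 − 0.646464) = −0.75 ln(0.353536)
  = −0.75 × (-1.039770) = 0.779828 substitutions/site.

0.780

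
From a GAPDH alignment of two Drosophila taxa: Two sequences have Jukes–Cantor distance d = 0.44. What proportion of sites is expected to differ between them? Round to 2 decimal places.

0.33

p = (3/4)(1 − e^(−4d/3)) = 0.75 × (1 − e^(-0.586667)) = 0.75 × (1 − 0.556178) = 0.332867.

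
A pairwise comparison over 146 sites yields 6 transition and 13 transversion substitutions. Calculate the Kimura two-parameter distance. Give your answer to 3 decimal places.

P = 6/146 ≈ 0.041096 and Q = 13/146 ≈ 0.089041.
Under the Kimura two-parameter model, d = −½ ln(1 − 2P − Q) − ¼ ln(1 − 2Q).
1 − 2P − Q = 0.828767, giving −½ ln(0.828767) = 0.093908.
1 − 2Q = 0.821918, giving −¼ ln(0.821918) = 0.049029.
d = 0.093908 + 0.049029 = 0.142937.

0.143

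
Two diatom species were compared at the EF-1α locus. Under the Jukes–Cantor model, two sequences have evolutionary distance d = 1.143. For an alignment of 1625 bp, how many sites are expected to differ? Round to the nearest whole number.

Invert JC69: p = (3/4)(1 − e^(−4d/3)) = 0.75 × (1 − e^(-1.524)) = 0.75 × (1 − 0.217839) = 0.586621.
Expected differing sites = pL ≈ 0.586621 × 1625 = 953.259125 ≈ 953.

953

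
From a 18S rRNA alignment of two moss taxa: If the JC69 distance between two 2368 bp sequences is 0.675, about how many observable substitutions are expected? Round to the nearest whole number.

1054

Invert JC69: p = (3/4)(1 − e^(−4d/3)) = 0.75 × (1 − e^(-0.9)) = 0.75 × (1 − 0.406570) = 0.445073.
Expected differing sites = pL ≈ 0.445073 × 2368 = 1053.932864 ≈ 1054.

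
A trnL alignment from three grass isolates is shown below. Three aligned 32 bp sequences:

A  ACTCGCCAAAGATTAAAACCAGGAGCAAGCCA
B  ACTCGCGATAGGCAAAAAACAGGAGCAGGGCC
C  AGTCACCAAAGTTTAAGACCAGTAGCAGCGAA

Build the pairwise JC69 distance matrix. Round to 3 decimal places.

A–B: 9/32 sites differ → p = 0.28125, d = −0.75 ln(1 − 0.375) = 0.352503 ≈ 0.353.
A–C: 9/32 sites differ → p = 0.28125, d = −0.75 ln(1 − 0.375) = 0.352503 ≈ 0.353.
B–C: 13/32 sites differ → p = 0.40625, d = −0.75 ln(1 − 0.541667) = 0.585119 ≈ 0.585.

d(A,B) = 0.353, d(A,C) = 0.353, d(B,C) = 0.585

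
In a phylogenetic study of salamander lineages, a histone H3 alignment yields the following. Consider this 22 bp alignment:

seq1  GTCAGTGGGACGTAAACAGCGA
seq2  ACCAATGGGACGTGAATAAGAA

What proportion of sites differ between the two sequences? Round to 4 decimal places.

0.3636

The sequences differ at 8 of 22 positions (sites 1, 2, 5, 14, 17, 19, 20, 21).
p = 8/22 = 0.363636… ≈ 0.3636 (to 4 d.p.).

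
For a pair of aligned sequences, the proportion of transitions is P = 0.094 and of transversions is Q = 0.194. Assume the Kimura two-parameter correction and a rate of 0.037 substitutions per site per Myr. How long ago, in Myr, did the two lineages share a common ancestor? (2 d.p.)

Under the Kimura two-parameter model, d = −½ ln(1 − 2P − Q) − ¼ ln(1 − 2Q).
1 − 2P − Q = 0.618, giving −½ ln(0.618) = 0.240633.
1 − 2Q = 0.612, giving −¼ ln(0.612) = 0.122756.
d = 0.240633 + 0.122756 = 0.363389.
Under a molecular clock d = 2μt, so t = d/(2μ) = 0.363389 / (2 × 0.037) = 4.91 Myr.

4.91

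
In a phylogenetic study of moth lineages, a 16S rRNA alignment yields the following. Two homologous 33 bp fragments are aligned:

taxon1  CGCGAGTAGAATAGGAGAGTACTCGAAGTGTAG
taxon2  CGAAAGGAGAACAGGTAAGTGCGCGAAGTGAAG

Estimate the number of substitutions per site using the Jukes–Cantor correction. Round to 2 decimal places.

The sequences differ at 9 of 33 sites (3, 4, 7, 12, 16, 17, 21, 23, 31), so p = 9/33 ≈ 0.272727.
d = −(3/4) ln(1 − 4p/3) = −0.75 ln(1 − 0.363636) = −0.75 ln(0.636364)
  = −0.75 × (-0.451985) = 0.338989 substitutions/site.

0.34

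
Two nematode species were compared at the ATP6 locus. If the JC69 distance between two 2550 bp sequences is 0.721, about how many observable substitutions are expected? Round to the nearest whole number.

Invert JC69: p = (3/4)(1 − e^(−4d/3)) = 0.75 × (1 − e^(-0.961333)) = 0.75 × (1 − 0.382383) = 0.463213.
Expected differing sites = pL ≈ 0.463213 × 2550 = 1181.19315 ≈ 1181.

1181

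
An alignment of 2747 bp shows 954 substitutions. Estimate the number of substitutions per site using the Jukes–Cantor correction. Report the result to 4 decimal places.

p = 954/2747 ≈ 0.347288.
d = −(3/4) ln(1 − 4p/3) = −0.75 ln(1 − 0.463051) = −0.75 ln(0.536949)
  = −0.75 × (-0.621852) = 0.466389 substitutions/site.

0.4664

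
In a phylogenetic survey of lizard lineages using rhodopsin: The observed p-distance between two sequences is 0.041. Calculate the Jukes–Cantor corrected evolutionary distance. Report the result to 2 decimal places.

d = −(3/4) ln(1 − 4p/3) = −0.75 ln(1 − 0.054667) = −0.75 ln(0.945333)
  = −0.75 × (-0.056218) = 0.042164 substitutions/site.

0.04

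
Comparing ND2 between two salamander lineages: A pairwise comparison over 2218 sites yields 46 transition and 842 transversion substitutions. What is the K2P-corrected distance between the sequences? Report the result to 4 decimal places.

P = 46/2218 ≈ 0.020739 and Q = 842/2218 ≈ 0.379621.
Under the Kimura two-parameter model, d = −½ ln(1 − 2P − Q) − ¼ ln(1 − 2Q).
1 − 2P − Q = 0.578901, giving −½ ln(0.578901) = 0.273312.
1 − 2Q = 0.240758, giving −¼ ln(0.240758) = 0.355991.
d = 0.273312 + 0.355991 = 0.629303.

0.6293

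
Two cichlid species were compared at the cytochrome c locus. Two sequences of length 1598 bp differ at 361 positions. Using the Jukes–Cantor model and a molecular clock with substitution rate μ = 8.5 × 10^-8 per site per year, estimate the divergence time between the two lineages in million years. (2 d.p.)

1.58

p = 361/1598 ≈ 0.225907.
d = −(3/4) ln(1 − 4p/3) = −0.75 ln(1 − 0.301209) = −0.75 ln(0.698791)
  = −0.75 × (-0.358404) = 0.268803 substitutions/site.
Under a molecular clock d = 2μt, so t = d/(2μ) = 0.268803 / (2 × 8.5 × 10^-8) = 1.58 million years.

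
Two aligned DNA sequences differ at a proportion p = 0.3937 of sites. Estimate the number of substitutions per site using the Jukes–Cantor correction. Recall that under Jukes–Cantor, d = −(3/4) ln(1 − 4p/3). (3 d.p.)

d = −(3/4) ln(1 − 4p/3) = −0.75 ln(1 − 0.524933) = −0.75 ln(0.475067)
  = −0.75 × (-0.744299) = 0.558224 substitutions/site.

0.558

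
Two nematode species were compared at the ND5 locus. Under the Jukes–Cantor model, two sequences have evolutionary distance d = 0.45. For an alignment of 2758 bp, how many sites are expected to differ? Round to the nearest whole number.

Invert JC69: p = (3/4)(1 − e^(−4d/3)) = 0.75 × (1 − e^(-0.6)) = 0.75 × (1 − 0.548812) = 0.338391.
Expected differing sites = pL ≈ 0.338391 × 2758 = 933.282378 ≈ 933.

933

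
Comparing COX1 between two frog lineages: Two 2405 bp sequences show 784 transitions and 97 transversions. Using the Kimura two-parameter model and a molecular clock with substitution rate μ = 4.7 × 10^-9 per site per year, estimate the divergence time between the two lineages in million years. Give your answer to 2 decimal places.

64.93

P = 784/2405 ≈ 0.325988 and Q = 97/2405 ≈ 0.040333.
Under the Kimura two-parameter model, d = −½ ln(1 − 2P − Q) − ¼ ln(1 − 2Q).
1 − 2P − Q = 0.307691, giving −½ ln(0.307691) = 0.589330.
1 − 2Q = 0.919334, giving −¼ ln(0.919334) = 0.021026.
d = 0.589330 + 0.021026 = 0.610356.
Under a molecular clock d = 2μt, so t = d/(2μ) = 0.610356 / (2 × 4.7 × 10^-9) = 64.93 million years.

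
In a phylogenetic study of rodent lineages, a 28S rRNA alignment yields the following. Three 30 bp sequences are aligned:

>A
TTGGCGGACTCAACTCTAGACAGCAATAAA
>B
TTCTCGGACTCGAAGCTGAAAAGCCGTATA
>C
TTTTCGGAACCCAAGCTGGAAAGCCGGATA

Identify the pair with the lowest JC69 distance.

B and C

A–B: 11/30 differ, p = 0.367, d = 0.503.
A–C: 13/30 differ, p = 0.433, d = 0.647.
B–C: 6/30 differ, p = 0.200, d = 0.233.
The smallest distance is between B and C.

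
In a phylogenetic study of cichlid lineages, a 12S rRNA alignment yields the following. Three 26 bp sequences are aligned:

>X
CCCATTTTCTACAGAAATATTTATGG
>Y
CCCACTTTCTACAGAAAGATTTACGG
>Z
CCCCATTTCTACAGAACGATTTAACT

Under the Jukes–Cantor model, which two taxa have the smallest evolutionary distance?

X–Y: 3/26 differ, p = 0.115, d = 0.125.
X–Z: 7/26 differ, p = 0.269, d = 0.334.
Y–Z: 6/26 differ, p = 0.231, d = 0.276.
The smallest distance is between X and Y.

X and Y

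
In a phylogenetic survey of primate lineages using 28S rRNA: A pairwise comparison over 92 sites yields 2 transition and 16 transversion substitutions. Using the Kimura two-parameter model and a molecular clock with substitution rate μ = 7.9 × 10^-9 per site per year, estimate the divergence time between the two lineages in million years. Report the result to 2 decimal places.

P = 2/92 ≈ 0.021739 and Q = 16/92 ≈ 0.173913.
Under the Kimura two-parameter model, d = −½ ln(1 − 2P − Q) − ¼ ln(1 − 2Q).
1 − 2P − Q = 0.782609, giving −½ ln(0.782609) = 0.122561.
1 − 2Q = 0.652174, giving −¼ ln(0.652174) = 0.106861.
d = 0.122561 + 0.106861 = 0.229422.
Under a molecular clock d = 2μt, so t = d/(2μ) = 0.229422 / (2 × 7.9 × 10^-9) = 14.52 million years.

14.52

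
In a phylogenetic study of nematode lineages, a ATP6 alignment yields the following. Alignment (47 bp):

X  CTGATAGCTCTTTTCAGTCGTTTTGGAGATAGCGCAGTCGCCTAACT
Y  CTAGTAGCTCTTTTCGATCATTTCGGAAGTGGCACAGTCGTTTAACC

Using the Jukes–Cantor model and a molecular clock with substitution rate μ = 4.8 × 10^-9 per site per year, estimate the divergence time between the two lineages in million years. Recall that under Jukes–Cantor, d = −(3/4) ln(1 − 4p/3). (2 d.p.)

The sequences differ at 13 of 47 sites, so p = 13/47 ≈ 0.276596.
d = −(3/4) ln(1 − 4p/3) = −0.75 ln(1 − 0.368795) = −0.75 ln(0.631205)
  = −0.75 × (-0.460125) = 0.345094 substitutions/site.
Under a molecular clock d = 2μt, so t = d/(2μ) = 0.345094 / (2 × 4.8 × 10^-9) = 35.95 million years.

35.95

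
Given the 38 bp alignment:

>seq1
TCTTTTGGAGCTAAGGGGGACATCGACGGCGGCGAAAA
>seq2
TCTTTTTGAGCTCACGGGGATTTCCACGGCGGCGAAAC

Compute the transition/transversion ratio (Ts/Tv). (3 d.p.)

0.167

Transitions are A↔G and C↔T; transversions are all other mismatches.
Transitions: 1. Transversions: 6.
R = 1/6 = 0.166666… ≈ 0.167 (to 3 d.p.).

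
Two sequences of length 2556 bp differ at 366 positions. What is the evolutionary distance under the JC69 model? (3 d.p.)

p = 366/2556 ≈ 0.143192.
d = −(3/4) ln(1 − 4p/3) = −0.75 ln(1 − 0.190923) = −0.75 ln(0.809077)
  = −0.75 × (-0.211861) = 0.158896 substitutions/site.

0.159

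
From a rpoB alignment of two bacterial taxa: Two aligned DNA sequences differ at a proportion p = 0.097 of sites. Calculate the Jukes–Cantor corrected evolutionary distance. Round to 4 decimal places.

d = −(3/4) ln(1 − 4p/3) = −0.75 ln(1 − 0.129333) = −0.75 ln(0.870667)
  = −0.75 × (-0.138496) = 0.103872 substitutions/site.

0.1039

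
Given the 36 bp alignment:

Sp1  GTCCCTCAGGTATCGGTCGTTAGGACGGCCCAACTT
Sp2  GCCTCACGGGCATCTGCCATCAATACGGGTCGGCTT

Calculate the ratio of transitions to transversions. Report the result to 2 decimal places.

2.75

Transitions are A↔G and C↔T; transversions are all other mismatches.
Transitions: 11. Transversions: 4.
R = 11/4 = 2.75.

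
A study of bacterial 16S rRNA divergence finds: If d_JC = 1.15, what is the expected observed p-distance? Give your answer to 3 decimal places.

p = (3/4)(1 − e^(−4d/3)) = 0.75 × (1 − e^(-1.533333)) = 0.75 × (1 − 0.215815) = 0.588139.

0.588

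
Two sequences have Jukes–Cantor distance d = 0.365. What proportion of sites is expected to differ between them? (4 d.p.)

p = (3/4)(1 − e^(−4d/3)) = 0.75 × (1 − e^(-0.486667)) = 0.75 × (1 − 0.614672) = 0.288996.

0.2890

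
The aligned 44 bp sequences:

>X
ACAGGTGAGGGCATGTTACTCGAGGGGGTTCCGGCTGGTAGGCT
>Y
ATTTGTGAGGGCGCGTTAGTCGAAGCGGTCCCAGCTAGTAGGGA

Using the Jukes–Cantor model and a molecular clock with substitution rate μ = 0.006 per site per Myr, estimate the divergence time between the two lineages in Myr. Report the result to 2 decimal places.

The sequences differ at 13 of 44 sites, so p = 13/44 ≈ 0.295455.
d = −(3/4) ln(1 − 4p/3) = −0.75 ln(1 − 0.39394) = −0.75 ln(0.60606)
  = −0.75 × (-0.500776) = 0.375582 substitutions/site.
Under a molecular clock d = 2μt, so t = d/(2μ) = 0.375582 / (2 × 0.006) = 31.30 Myr.

31.30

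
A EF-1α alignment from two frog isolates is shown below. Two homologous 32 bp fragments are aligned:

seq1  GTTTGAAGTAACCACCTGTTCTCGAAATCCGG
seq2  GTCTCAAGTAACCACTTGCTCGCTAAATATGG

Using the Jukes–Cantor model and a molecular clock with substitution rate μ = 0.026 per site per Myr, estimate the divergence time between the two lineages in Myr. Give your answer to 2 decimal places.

5.85

The sequences differ at 8 of 32 sites (3, 5, 16, 19, 22, 24, 29, 30), so p = 8/32 = 0.25.
d = −(3/4) ln(1 − 4p/3) = −0.75 ln(1 − 0.333333) = −0.75 ln(0.666667)
  = −0.75 × (-0.405465) = 0.304099 substitutions/site.
Under a molecular clock d = 2μt, so t = d/(2μ) = 0.304099 / (2 × 0.026) = 5.85 Myr.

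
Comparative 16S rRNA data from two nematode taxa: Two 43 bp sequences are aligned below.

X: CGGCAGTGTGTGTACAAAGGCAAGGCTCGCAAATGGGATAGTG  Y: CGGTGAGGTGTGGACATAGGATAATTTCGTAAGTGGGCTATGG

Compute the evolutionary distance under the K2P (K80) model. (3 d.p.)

Of 43 sites, 7 differences are transitions and 9 are transversions, so P = 7/43 ≈ 0.162791 and Q = 9/43 ≈ 0.209302.
Under the Kimura two-parameter model, d = −½ ln(1 − 2P − Q) − ¼ ln(1 − 2Q).
1 − 2P − Q = 0.465116, giving −½ ln(0.465116) = 0.382734.
1 − 2Q = 0.581396, giving −¼ ln(0.581396) = 0.135581.
d = 0.382734 + 0.135581 = 0.518315.

0.518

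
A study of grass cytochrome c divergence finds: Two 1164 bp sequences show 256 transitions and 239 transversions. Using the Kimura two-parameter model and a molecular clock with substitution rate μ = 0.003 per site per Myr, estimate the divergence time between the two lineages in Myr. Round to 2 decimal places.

P = 256/1164 ≈ 0.219931 and Q = 239/1164 ≈ 0.205326.
Under the Kimura two-parameter model, d = −½ ln(1 − 2P − Q) − ¼ ln(1 − 2Q).
1 − 2P − Q = 0.354812, giving −½ ln(0.354812) = 0.518084.
1 − 2Q = 0.589348, giving −¼ ln(0.589348) = 0.132185.
d = 0.518084 + 0.132185 = 0.650269.
Under a molecular clock d = 2μt, so t = d/(2μ) = 0.650269 / (2 × 0.003) = 108.38 Myr.

108.38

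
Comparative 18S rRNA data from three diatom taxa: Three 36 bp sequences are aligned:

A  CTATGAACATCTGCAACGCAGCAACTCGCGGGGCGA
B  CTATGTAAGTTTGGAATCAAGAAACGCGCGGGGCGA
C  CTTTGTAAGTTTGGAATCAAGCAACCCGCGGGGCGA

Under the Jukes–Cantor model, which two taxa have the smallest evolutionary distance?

A–B: 10/36 differ, p = 0.278, d = 0.347.
A–C: 10/36 differ, p = 0.278, d = 0.347.
B–C: 3/36 differ, p = 0.083, d = 0.088.
The smallest distance is between B and C.

B and C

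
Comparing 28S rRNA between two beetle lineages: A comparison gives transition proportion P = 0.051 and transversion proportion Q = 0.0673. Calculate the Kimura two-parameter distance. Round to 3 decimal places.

Under the Kimura two-parameter model, d = −½ ln(1 − 2P − Q) − ¼ ln(1 − 2Q).
1 − 2P − Q = 0.8307, giving −½ ln(0.8307) = 0.092743.
1 − 2Q = 0.8654, giving −¼ ln(0.8654) = 0.036141.
d = 0.092743 + 0.036141 = 0.128884.

0.129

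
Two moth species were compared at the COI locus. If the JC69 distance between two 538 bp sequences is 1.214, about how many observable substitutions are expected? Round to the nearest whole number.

Invert JC69: p = (3/4)(1 − e^(−4d/3)) = 0.75 × (1 − e^(-1.618667)) = 0.75 × (1 − 0.198163) = 0.601378.
Expected differing sites = pL ≈ 0.601378 × 538 = 323.541364 ≈ 324.

324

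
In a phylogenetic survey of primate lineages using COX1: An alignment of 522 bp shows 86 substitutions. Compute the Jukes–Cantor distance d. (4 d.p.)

0.1860

p = 86/522 ≈ 0.164751.
d = −(3/4) ln(1 − 4p/3) = −0.75 ln(1 − 0.219668) = −0.75 ln(0.780332)
  = −0.75 × (-0.248036) = 0.186027 substitutions/site.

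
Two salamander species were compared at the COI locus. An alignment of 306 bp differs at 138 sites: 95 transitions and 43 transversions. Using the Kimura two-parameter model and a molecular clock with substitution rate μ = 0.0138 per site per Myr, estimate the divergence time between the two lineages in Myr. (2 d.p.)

P = 95/306 ≈ 0.310458 and Q = 43/306 ≈ 0.140523.
Under the Kimura two-parameter model, d = −½ ln(1 − 2P − Q) − ¼ ln(1 − 2Q).
1 − 2P − Q = 0.238561, giving −½ ln(0.238561) = 0.716565.
1 − 2Q = 0.718954, giving −¼ ln(0.718954) = 0.082489.
d = 0.716565 + 0.082489 = 0.799054.
Under a molecular clock d = 2μt, so t = d/(2μ) = 0.799054 / (2 × 0.0138) = 28.95 Myr.

28.95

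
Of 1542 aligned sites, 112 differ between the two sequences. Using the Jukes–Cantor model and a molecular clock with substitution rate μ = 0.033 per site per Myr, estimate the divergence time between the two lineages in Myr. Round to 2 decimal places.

1.16

p = 112/1542 ≈ 0.072633.
d = −(3/4) ln(1 − 4p/3) = −0.75 ln(1 − 0.096844) = −0.75 ln(0.903156)
  = −0.75 × (-0.101860) = 0.076395 substitutions/site.
Under a molecular clock d = 2μt, so t = d/(2μ) = 0.076395 / (2 × 0.033) = 1.16 Myr.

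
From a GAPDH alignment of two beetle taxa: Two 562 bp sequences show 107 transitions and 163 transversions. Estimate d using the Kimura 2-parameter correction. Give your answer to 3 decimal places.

0.772

P = 107/562 ≈ 0.190391 and Q = 163/562 ≈ 0.290036.
Under the Kimura two-parameter model, d = −½ ln(1 − 2P − Q) − ¼ ln(1 − 2Q).
1 − 2P − Q = 0.329182, giving −½ ln(0.329182) = 0.555572.
1 − 2Q = 0.419928, giving −¼ ln(0.419928) = 0.216918.
d = 0.555572 + 0.216918 = 0.772490.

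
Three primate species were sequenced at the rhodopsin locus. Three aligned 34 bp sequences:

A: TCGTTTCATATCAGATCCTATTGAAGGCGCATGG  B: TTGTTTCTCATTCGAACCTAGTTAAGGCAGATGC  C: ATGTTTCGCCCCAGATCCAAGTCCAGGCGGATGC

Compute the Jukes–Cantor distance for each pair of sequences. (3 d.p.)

A–B: 11/34 sites differ → p ≈ 0.323529, d = −0.75 ln(1 − 0.431372) = 0.423397 ≈ 0.423.
A–C: 12/34 sites differ → p ≈ 0.352941, d = −0.75 ln(1 − 0.470588) = 0.476991 ≈ 0.477.
B–C: 11/34 sites differ → p ≈ 0.323529, d = −0.75 ln(1 − 0.431372) = 0.423397 ≈ 0.423.

d(A,B) = 0.423, d(A,C) = 0.477, d(B,C) = 0.423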